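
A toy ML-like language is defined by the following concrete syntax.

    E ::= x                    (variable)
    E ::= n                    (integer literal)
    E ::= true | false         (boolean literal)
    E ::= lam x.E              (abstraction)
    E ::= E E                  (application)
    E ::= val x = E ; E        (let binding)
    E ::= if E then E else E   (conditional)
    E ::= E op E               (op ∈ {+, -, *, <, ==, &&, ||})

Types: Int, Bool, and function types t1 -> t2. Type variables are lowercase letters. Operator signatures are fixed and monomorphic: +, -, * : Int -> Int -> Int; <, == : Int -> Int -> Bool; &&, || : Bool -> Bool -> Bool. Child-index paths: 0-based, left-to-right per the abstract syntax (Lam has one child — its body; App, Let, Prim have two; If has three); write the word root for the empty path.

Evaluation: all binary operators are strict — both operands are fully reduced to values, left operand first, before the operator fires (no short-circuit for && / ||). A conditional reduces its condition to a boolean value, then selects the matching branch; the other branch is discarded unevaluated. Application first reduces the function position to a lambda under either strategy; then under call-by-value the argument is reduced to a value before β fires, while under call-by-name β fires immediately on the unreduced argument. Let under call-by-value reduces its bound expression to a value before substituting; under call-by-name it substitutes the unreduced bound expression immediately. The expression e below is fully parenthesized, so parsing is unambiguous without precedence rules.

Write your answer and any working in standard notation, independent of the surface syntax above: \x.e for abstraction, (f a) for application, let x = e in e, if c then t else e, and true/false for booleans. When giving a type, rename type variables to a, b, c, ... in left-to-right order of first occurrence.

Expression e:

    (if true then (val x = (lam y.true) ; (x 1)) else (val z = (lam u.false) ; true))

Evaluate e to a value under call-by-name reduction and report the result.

Answer: true

Derivation:
step 0: (if true then (let x = (\y.true) in (x 1)) else (let z = (\u.false) in true))
step 1: [if@root] (let x = (\y.true) in (x 1))
step 2: [let@root] ((\y.true) 1)
step 3: [beta@root] true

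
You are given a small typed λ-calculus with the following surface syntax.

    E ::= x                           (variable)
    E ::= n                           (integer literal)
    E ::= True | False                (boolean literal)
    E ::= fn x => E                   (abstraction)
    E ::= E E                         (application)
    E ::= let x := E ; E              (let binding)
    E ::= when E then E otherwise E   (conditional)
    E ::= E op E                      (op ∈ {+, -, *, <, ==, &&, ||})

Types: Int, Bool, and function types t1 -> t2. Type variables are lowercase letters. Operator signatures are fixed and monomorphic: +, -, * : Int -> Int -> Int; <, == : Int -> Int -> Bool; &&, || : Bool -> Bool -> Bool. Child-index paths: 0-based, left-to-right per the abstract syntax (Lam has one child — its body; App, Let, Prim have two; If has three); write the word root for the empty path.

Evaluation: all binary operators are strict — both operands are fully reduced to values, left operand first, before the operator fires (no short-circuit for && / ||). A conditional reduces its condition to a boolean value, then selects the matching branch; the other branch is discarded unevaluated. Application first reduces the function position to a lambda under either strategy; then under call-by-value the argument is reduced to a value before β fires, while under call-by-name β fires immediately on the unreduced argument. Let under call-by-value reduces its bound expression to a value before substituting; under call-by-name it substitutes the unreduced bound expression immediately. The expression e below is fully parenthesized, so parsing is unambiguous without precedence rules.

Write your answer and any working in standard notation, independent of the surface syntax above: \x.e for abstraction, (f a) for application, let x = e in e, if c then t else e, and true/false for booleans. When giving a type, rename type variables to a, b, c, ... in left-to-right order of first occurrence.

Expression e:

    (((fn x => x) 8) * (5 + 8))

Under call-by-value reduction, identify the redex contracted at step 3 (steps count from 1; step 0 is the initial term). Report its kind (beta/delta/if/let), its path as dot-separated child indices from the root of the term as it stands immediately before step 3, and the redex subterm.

Derivation:
step 0: (((\x.x) 8) * (5 + 8))
step 1: [beta@0] (8 * (5 + 8))
step 2: [delta@1] (8 * 13)
step 3: [delta@root] 104

Answer: delta at root : (8 * 13)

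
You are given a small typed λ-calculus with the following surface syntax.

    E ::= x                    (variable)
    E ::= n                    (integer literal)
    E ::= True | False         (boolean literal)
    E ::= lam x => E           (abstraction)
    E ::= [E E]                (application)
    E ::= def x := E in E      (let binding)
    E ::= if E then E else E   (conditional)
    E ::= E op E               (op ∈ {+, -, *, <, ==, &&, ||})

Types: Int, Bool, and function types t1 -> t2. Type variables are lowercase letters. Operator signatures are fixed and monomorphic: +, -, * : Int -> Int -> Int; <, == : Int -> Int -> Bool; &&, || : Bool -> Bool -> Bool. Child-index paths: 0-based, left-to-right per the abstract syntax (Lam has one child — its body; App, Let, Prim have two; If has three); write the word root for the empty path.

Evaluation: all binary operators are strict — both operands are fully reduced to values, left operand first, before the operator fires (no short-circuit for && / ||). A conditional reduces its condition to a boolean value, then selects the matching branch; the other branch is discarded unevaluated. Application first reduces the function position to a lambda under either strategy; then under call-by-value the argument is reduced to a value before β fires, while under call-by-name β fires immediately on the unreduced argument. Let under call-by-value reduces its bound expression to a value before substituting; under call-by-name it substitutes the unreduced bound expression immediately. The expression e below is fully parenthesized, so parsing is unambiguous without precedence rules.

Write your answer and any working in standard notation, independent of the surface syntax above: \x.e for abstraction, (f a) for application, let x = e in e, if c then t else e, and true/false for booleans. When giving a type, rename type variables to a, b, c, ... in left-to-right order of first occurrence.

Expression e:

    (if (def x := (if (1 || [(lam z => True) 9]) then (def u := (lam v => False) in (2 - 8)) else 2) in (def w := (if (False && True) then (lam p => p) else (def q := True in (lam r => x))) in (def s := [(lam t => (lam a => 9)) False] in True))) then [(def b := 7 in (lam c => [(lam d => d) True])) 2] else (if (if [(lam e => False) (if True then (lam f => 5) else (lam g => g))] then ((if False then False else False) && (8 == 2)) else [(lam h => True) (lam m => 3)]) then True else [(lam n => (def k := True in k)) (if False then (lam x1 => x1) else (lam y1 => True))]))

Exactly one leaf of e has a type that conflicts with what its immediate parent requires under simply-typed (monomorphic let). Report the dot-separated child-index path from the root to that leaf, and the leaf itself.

Answer: 0.0.0.0 : 1

Derivation:
  unify Int ~ Bool
  FAIL: mismatch Int ~ Bool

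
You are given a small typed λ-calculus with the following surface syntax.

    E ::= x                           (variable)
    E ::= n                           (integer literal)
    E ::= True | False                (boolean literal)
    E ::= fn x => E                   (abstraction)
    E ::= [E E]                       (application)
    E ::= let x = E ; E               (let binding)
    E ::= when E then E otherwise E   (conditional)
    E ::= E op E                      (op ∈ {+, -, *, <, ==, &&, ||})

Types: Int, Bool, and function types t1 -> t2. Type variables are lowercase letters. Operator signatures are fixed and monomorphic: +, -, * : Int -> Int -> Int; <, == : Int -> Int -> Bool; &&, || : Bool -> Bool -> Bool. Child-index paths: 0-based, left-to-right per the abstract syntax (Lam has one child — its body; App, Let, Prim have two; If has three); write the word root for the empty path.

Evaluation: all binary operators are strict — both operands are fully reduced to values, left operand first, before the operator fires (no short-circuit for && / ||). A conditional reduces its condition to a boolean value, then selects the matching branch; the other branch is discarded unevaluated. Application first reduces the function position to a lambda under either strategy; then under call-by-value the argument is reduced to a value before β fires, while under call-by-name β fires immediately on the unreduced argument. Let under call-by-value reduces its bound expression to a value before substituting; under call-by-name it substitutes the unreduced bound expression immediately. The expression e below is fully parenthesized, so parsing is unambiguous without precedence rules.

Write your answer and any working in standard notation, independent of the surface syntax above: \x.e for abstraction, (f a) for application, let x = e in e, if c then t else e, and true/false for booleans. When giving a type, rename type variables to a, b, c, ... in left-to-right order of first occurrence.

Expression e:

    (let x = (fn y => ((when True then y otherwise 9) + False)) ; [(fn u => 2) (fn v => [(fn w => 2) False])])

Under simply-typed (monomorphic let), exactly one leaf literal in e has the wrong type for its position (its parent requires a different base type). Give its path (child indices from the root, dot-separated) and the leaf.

Derivation:
  unify Bool ~ Bool
y : a
  unify a ~ Int
  unify Int ~ Int
  unify Bool ~ Int
  FAIL: mismatch Bool ~ Int

Answer: 0.0.1 : false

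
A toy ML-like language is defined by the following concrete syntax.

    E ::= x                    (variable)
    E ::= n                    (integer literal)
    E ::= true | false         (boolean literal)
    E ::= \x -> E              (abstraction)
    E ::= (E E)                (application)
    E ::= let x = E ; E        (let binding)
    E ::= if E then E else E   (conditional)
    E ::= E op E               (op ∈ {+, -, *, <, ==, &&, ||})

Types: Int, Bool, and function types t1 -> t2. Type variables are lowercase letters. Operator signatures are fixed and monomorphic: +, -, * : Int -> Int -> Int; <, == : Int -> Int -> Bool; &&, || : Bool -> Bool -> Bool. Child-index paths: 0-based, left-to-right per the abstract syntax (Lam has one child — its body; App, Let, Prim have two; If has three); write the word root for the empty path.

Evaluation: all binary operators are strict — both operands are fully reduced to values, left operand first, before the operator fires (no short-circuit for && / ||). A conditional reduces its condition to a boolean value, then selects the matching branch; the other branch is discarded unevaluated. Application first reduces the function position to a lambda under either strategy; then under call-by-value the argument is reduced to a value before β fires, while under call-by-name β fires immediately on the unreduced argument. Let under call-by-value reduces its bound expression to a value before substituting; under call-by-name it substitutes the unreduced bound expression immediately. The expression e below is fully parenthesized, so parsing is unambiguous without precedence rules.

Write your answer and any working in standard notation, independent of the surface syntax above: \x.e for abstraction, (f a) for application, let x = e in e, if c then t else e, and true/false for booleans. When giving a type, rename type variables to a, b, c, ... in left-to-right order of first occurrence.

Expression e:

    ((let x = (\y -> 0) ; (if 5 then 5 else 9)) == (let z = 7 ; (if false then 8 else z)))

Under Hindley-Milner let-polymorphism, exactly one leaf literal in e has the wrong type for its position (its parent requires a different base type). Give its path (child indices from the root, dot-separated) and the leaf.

Answer: 0.1.0 : 5

Working:
\y._ : a -> Int
let x : forall. a -> Int
  unify Int ~ Bool
  FAIL: mismatch Int ~ Bool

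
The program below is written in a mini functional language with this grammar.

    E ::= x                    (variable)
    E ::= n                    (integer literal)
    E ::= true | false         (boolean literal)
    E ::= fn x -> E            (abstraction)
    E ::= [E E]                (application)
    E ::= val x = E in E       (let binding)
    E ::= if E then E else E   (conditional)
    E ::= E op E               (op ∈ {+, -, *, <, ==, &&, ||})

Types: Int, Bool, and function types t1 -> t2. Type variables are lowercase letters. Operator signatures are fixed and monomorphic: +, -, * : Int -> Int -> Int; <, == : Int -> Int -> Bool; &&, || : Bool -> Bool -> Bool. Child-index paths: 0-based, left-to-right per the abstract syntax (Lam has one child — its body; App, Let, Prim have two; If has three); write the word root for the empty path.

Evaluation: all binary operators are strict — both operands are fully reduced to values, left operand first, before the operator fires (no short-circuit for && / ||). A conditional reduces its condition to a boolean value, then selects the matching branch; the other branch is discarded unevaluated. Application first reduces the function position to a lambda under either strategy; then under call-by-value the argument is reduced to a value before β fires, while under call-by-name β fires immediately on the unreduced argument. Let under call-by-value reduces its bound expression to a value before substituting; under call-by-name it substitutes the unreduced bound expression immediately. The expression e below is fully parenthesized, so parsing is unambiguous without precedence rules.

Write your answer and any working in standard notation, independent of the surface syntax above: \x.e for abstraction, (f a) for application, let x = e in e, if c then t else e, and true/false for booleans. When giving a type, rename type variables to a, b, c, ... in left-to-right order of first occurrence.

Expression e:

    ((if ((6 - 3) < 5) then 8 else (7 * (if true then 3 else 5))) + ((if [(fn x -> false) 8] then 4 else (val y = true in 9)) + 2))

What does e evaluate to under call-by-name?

Answer: 19

Working:
step 0: ((if ((6 - 3) < 5) then 8 else (7 * (if true then 3 else 5))) + ((if ((\x.false) 8) then 4 else (let y = true in 9)) + 2))
step 1: [delta@0.0.0] ((if (3 < 5) then 8 else (7 * (if true then 3 else 5))) + ((if ((\x.false) 8) then 4 else (let y = true in 9)) + 2))
step 2: [delta@0.0] ((if true then 8 else (7 * (if true then 3 else 5))) + ((if ((\x.false) 8) then 4 else (let y = true in 9)) + 2))
step 3: [if@0] (8 + ((if ((\x.false) 8) then 4 else (let y = true in 9)) + 2))
step 4: [beta@1.0.0] (8 + ((if false then 4 else (let y = true in 9)) + 2))
step 5: [if@1.0] (8 + ((let y = true in 9) + 2))
step 6: [let@1.0] (8 + (9 + 2))
step 7: [delta@1] (8 + 11)
step 8: [delta@root] 19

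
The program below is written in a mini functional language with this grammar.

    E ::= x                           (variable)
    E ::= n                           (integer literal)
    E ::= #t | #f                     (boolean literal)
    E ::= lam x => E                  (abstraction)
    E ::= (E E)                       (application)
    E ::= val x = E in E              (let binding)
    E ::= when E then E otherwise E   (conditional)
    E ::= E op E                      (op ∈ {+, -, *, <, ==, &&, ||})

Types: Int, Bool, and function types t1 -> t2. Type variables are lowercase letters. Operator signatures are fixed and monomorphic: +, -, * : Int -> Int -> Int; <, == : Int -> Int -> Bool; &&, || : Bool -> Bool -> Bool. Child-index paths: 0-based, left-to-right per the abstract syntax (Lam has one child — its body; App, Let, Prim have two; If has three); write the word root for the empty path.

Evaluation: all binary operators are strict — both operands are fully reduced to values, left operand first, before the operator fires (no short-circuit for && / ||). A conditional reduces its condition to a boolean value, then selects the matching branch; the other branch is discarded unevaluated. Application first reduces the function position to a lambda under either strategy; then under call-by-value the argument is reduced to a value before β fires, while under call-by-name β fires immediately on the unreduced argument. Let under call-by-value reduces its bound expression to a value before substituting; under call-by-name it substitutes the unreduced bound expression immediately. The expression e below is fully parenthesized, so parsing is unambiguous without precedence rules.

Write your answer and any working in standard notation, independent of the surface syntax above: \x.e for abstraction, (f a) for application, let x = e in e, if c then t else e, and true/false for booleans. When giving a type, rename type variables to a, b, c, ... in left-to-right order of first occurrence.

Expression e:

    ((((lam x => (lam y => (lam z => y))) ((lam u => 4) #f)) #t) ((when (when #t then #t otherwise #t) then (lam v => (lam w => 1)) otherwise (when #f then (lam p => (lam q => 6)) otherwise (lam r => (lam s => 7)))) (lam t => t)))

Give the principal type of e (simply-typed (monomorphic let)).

Answer: Bool

Derivation:
y : b
\z._ : c -> b
\y._ : b -> c -> b
\x._ : a -> b -> c -> b
\u._ : d -> Int
  unify d -> Int ~ Bool -> e
  unify d ~ Bool
  unify Int ~ e
_ _ : Int
  unify a -> b -> c -> b ~ Int -> f
  unify a ~ Int
  unify b -> c -> b ~ f
_ _ : b -> c -> b
  unify b -> c -> b ~ Bool -> g
  unify b ~ Bool
  unify c -> Bool ~ g
_ _ : c -> Bool
  unify Bool ~ Bool
  unify Bool ~ Bool
  unify Bool ~ Bool
\w._ : i -> Int
\v._ : h -> i -> Int
  unify Bool ~ Bool
\q._ : k -> Int
\p._ : j -> k -> Int
\s._ : m -> Int
\r._ : l -> m -> Int
  unify j -> k -> Int ~ l -> m -> Int
  unify j ~ l
  unify k -> Int ~ m -> Int
  unify k ~ m
  unify Int ~ Int
  unify h -> i -> Int ~ l -> m -> Int
  unify h ~ l
  unify i -> Int ~ m -> Int
  unify i ~ m
  unify Int ~ Int
t : n
\t._ : n -> n
  unify l -> m -> Int ~ (n -> n) -> o
  unify l ~ n -> n
  unify m -> Int ~ o
_ _ : m -> Int
  unify c -> Bool ~ (m -> Int) -> p
  unify c ~ m -> Int
  unify Bool ~ p
_ _ : Bool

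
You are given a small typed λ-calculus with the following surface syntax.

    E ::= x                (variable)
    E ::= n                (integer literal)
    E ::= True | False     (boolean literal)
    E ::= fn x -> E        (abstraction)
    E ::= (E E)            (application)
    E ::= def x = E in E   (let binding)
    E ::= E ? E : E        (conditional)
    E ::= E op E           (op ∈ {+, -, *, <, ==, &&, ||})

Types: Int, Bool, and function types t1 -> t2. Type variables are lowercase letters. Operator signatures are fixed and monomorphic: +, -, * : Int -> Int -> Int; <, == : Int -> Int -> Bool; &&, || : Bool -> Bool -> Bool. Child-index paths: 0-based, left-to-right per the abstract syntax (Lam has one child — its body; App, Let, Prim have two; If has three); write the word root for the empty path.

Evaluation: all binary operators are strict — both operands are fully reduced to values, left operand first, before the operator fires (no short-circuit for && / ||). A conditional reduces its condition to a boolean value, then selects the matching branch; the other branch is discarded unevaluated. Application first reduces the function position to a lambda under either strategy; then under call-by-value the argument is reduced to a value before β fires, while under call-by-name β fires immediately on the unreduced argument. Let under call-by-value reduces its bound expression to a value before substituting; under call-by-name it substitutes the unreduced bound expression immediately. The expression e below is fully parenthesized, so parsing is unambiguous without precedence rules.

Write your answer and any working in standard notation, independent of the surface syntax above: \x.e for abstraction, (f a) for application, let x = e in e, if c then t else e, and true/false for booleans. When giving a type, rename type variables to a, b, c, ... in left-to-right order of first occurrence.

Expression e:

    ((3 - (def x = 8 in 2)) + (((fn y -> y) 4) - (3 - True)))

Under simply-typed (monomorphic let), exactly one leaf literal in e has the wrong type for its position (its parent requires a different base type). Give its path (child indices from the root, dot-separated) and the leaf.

Answer: 1.1.1 : true

Working:
  unify Int ~ Int
let x : Int
  unify Int ~ Int
  unify Int ~ Int
y : a
\y._ : a -> a
  unify a -> a ~ Int -> b
  unify a ~ Int
  unify Int ~ b
_ _ : Int
  unify Int ~ Int
  unify Int ~ Int
  unify Bool ~ Int
  FAIL: mismatch Bool ~ Int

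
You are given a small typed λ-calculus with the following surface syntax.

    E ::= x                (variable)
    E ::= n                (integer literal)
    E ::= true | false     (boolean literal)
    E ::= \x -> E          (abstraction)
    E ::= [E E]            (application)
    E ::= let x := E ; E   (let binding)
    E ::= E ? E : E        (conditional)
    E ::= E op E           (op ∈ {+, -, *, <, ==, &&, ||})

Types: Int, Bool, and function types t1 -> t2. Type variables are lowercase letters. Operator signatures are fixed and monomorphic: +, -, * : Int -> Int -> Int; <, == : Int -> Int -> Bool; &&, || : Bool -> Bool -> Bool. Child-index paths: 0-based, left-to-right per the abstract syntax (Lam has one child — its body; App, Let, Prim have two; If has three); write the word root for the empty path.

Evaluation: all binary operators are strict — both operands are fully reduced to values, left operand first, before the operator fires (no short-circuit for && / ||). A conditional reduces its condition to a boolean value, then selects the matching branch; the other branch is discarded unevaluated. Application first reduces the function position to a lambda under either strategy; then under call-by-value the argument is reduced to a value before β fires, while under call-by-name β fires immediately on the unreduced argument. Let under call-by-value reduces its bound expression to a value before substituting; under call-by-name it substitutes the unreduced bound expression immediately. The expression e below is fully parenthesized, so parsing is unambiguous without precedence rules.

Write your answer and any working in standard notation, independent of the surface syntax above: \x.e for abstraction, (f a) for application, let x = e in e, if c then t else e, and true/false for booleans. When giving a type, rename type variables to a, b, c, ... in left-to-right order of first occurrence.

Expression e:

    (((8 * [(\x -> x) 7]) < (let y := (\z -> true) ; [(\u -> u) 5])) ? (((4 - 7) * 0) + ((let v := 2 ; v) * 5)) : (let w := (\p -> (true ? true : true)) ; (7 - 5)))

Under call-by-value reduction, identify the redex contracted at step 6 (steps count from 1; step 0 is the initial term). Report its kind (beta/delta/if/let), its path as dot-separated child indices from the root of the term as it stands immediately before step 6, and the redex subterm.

Working:
step 0: (if ((8 * ((\x.x) 7)) < (let y = (\z.true) in ((\u.u) 5))) then (((4 - 7) * 0) + ((let v = 2 in v) * 5)) else (let w = (\p.(if true then true else true)) in (7 - 5)))
step 1: [beta@0.0.1] (if ((8 * 7) < (let y = (\z.true) in ((\u.u) 5))) then (((4 - 7) * 0) + ((let v = 2 in v) * 5)) else (let w = (\p.(if true then true else true)) in (7 - 5)))
step 2: [delta@0.0] (if (56 < (let y = (\z.true) in ((\u.u) 5))) then (((4 - 7) * 0) + ((let v = 2 in v) * 5)) else (let w = (\p.(if true then true else true)) in (7 - 5)))
step 3: [let@0.1] (if (56 < ((\u.u) 5)) then (((4 - 7) * 0) + ((let v = 2 in v) * 5)) else (let w = (\p.(if true then true else true)) in (7 - 5)))
step 4: [beta@0.1] (if (56 < 5) then (((4 - 7) * 0) + ((let v = 2 in v) * 5)) else (let w = (\p.(if true then true else true)) in (7 - 5)))
step 5: [delta@0] (if false then (((4 - 7) * 0) + ((let v = 2 in v) * 5)) else (let w = (\p.(if true then true else true)) in (7 - 5)))
step 6: [if@root] (let w = (\p.(if true then true else true)) in (7 - 5))

Answer: if at root : (if false then (((4 - 7) * 0) + ((let v = 2 in v) * 5)) else (let w = (\p.(if true then true else true)) in (7 - 5)))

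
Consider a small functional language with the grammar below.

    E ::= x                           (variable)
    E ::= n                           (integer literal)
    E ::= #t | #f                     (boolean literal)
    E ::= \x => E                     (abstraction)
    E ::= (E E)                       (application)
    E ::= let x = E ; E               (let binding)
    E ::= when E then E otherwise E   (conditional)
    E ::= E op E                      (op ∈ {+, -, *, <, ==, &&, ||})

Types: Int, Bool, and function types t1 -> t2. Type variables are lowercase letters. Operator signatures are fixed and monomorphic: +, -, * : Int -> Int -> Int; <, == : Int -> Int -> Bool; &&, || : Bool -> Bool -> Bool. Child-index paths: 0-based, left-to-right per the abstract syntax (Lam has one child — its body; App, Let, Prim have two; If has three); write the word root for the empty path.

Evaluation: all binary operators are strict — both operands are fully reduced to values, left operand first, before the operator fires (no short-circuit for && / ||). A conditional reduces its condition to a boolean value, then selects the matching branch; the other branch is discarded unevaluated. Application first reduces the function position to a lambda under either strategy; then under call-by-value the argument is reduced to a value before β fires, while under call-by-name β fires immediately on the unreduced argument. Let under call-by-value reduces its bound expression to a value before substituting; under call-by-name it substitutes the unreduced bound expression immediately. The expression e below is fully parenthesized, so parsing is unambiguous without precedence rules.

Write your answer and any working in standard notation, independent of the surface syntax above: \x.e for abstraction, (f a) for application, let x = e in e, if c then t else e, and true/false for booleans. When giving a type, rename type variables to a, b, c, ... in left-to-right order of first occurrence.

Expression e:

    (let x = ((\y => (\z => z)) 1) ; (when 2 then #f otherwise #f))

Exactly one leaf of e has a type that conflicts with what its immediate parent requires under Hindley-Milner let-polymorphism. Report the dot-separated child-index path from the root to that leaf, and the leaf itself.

Answer: 1.0 : 2

Working:
z : b
\z._ : b -> b
\y._ : a -> b -> b
  unify a -> b -> b ~ Int -> c
  unify a ~ Int
  unify b -> b ~ c
_ _ : b -> b
let x : forall. b -> b
  unify Int ~ Bool
  FAIL: mismatch Int ~ Bool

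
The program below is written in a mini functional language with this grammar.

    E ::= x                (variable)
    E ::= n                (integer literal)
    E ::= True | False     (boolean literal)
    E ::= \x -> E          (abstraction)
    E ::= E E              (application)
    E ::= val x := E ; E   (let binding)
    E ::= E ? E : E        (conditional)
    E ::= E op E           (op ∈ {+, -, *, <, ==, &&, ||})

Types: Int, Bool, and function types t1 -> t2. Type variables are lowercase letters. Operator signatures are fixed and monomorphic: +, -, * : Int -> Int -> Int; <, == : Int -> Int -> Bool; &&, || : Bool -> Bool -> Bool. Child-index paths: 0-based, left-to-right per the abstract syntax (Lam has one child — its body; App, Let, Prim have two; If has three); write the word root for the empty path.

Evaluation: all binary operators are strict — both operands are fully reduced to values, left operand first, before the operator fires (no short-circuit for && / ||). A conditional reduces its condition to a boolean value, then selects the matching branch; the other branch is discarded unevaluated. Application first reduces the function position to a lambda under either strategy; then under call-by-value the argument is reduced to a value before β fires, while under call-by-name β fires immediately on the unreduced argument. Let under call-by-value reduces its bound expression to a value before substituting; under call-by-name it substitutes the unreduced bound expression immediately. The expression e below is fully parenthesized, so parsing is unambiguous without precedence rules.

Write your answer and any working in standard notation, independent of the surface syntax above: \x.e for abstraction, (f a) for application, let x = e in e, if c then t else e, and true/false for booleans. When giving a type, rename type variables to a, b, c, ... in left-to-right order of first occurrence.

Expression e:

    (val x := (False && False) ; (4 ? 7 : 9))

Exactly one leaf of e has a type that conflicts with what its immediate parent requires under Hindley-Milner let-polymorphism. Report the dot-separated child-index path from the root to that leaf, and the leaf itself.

Derivation:
  unify Bool ~ Bool
  unify Bool ~ Bool
let x : Bool
  unify Int ~ Bool
  FAIL: mismatch Int ~ Bool

Answer: 1.0 : 4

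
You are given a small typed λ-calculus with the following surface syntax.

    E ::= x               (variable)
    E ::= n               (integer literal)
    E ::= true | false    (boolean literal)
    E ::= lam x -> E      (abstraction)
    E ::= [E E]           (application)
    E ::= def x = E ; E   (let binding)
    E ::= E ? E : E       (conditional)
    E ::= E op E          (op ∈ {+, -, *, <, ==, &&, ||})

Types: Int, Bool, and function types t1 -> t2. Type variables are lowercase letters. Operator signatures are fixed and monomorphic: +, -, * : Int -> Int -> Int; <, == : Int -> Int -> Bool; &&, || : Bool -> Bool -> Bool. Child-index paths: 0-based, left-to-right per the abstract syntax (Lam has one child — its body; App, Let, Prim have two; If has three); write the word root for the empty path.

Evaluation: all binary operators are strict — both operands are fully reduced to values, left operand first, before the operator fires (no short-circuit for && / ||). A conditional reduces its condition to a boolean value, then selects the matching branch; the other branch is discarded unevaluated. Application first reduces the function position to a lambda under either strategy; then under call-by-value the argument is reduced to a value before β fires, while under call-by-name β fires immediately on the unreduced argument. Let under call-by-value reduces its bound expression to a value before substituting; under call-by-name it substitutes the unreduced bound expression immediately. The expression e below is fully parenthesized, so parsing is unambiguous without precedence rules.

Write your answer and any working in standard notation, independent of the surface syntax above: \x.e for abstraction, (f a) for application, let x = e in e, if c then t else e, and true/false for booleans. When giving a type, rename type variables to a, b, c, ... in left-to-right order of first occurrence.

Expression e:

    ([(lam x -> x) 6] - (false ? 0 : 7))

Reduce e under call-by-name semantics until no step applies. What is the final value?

Answer: -1

Derivation:
step 0: (((\x.x) 6) - (if false then 0 else 7))
step 1: [beta@0] (6 - (if false then 0 else 7))
step 2: [if@1] (6 - 7)
step 3: [delta@root] -1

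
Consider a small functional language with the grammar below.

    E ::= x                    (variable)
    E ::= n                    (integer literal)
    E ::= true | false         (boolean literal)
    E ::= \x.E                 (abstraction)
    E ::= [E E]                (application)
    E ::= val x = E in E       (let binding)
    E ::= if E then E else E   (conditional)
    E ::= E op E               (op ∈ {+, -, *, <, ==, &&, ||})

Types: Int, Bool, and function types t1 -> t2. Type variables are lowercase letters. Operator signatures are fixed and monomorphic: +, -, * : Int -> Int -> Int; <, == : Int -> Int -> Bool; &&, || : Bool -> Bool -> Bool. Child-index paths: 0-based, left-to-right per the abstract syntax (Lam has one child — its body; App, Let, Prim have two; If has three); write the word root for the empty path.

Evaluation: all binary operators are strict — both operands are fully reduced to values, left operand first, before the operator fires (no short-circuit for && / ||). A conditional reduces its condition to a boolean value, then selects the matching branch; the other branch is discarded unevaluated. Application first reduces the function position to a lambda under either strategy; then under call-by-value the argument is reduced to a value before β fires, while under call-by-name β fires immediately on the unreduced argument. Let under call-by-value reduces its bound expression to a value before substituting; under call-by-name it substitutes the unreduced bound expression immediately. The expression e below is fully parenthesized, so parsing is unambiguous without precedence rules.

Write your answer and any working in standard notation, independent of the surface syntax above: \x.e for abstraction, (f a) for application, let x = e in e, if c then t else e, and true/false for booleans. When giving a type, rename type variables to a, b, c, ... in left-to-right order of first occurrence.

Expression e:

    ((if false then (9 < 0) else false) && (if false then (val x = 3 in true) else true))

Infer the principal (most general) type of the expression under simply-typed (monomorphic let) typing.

Derivation:
  unify Bool ~ Bool
  unify Int ~ Int
  unify Int ~ Int
  unify Bool ~ Bool
  unify Bool ~ Bool
  unify Bool ~ Bool
let x : Int
  unify Bool ~ Bool
  unify Bool ~ Bool

Answer: Bool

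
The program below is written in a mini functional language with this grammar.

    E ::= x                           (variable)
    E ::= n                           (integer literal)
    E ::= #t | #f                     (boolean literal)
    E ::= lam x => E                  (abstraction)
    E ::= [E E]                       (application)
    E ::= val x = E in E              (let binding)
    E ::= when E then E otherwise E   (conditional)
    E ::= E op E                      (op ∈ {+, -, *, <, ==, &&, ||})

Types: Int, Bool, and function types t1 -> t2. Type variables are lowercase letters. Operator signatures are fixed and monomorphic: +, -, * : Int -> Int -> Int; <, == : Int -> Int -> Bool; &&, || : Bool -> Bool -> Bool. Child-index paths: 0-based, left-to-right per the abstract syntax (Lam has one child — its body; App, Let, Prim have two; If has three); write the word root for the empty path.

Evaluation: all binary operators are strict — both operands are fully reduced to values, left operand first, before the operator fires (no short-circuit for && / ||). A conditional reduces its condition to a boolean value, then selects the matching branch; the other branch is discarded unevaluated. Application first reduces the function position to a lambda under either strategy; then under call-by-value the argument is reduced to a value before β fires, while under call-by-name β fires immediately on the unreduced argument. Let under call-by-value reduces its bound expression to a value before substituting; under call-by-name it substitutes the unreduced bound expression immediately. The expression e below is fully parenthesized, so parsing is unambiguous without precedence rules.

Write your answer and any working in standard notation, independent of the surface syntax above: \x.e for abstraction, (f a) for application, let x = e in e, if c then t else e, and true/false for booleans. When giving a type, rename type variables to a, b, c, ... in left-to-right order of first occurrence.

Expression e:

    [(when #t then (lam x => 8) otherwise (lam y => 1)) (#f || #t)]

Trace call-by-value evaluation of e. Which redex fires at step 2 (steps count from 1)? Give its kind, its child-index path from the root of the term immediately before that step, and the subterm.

Answer: delta at 1 : (false || true)

Working:
step 0: ((if true then (\x.8) else (\y.1)) (false || true))
step 1: [if@0] ((\x.8) (false || true))
step 2: [delta@1] ((\x.8) true)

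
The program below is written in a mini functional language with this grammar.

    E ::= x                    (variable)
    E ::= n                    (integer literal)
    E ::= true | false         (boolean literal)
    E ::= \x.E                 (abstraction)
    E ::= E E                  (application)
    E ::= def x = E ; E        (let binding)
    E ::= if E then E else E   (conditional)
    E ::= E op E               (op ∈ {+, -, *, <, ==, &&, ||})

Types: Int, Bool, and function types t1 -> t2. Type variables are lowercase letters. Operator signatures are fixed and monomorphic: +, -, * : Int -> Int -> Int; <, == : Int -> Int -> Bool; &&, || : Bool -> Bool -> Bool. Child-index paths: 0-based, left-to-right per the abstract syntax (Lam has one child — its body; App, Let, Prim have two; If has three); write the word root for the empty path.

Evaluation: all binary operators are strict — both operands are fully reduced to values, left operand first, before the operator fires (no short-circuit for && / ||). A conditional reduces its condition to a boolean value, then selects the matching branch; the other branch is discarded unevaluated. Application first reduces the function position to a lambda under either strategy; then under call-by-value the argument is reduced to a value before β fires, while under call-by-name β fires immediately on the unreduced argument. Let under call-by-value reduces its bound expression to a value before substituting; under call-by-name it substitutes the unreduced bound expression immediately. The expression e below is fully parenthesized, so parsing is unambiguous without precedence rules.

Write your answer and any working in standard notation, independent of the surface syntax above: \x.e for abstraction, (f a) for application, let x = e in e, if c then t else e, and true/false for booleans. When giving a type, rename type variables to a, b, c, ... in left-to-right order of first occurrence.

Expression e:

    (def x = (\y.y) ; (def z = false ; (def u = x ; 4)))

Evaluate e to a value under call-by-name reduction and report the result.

Derivation:
step 0: (let x = (\y.y) in (let z = false in (let u = x in 4)))
step 1: [let@root] (let z = false in (let u = (\y.y) in 4))
step 2: [let@root] (let u = (\y.y) in 4)
step 3: [let@root] 4

Answer: 4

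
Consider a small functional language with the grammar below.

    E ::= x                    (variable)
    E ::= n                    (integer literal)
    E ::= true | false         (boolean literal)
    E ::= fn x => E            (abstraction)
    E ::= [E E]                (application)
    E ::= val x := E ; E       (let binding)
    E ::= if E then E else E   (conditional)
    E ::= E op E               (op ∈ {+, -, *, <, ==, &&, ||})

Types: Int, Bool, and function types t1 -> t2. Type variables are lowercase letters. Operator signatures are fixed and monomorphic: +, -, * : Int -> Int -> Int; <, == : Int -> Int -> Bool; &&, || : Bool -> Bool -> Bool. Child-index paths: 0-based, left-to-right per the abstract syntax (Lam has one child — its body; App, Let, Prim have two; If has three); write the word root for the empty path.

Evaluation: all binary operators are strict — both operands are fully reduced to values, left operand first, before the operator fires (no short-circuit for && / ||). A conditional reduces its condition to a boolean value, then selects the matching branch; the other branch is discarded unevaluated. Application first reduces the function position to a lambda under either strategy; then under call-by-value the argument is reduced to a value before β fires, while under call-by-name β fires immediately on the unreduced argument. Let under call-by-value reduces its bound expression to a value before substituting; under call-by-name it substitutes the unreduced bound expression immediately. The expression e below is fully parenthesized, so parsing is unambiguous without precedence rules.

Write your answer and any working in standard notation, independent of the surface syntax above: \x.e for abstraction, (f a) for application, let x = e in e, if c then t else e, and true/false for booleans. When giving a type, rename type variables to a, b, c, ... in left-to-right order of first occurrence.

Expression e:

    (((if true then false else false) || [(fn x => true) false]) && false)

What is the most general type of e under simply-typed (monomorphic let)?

Answer: Bool

Derivation:
  unify Bool ~ Bool
  unify Bool ~ Bool
  unify Bool ~ Bool
\x._ : a -> Bool
  unify a -> Bool ~ Bool -> b
  unify a ~ Bool
  unify Bool ~ b
_ _ : Bool
  unify Bool ~ Bool
  unify Bool ~ Bool
  unify Bool ~ Bool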